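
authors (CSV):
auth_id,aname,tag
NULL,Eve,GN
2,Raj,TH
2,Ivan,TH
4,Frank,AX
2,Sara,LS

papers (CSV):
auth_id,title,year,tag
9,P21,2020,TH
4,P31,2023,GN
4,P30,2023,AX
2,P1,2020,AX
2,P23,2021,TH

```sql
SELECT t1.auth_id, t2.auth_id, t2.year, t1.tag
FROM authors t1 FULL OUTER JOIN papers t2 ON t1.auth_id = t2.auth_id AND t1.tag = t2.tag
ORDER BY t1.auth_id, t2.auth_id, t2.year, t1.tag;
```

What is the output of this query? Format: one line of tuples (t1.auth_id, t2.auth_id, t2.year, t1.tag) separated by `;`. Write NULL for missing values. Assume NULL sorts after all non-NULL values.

(2, 2, 2021, TH); (2, 2, 2021, TH); (2, NULL, NULL, LS); (4, 4, 2023, AX); (NULL, 2, 2020, NULL); (NULL, 4, 2023, NULL); (NULL, 9, 2020, NULL); (NULL, NULL, NULL, GN)

FULL OUTER JOIN keeps every row from both sides; unmatched rows get NULL for the other side's columns.
Matching on t1.auth_id = t2.auth_id AND t1.tag = t2.tag. A NULL in a compared column never satisfies the condition.
Matched pairs: 3; unmatched t1 rows kept: 2; unmatched t2 rows kept: 3.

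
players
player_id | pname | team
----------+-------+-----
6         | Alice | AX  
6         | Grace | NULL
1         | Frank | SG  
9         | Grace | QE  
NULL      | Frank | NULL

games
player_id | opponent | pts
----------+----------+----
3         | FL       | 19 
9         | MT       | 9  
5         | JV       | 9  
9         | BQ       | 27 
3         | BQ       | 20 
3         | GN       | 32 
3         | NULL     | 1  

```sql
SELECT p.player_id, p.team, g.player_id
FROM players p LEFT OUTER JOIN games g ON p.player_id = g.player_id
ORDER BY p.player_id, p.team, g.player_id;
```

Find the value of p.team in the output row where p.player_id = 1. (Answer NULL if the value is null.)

LEFT JOIN keeps every row from `players`; unmatched rows get NULL for `games`'s columns.
Matching on p.player_id = g.player_id. A NULL in a compared column never satisfies the condition.
- p[0] player_id=6 → no match; kept with NULLs on the g side.
- p[1] player_id=6 → no match; kept with NULLs on the g side.
- p[2] player_id=1 → no match; kept with NULLs on the g side.
- p[3] player_id=9 → 2 match(es) in g → 2 row(s).
- p[4] player_id=NULL → no match; kept with NULLs on the g side.

SG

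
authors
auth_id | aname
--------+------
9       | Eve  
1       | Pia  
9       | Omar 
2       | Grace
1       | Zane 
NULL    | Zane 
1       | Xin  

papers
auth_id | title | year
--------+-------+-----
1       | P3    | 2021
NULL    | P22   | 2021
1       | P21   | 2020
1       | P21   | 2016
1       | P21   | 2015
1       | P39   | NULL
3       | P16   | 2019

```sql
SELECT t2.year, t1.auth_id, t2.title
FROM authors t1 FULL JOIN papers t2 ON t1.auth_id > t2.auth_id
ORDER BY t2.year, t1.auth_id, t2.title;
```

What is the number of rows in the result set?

FULL OUTER JOIN keeps every row from both sides; unmatched rows get NULL for the other side's columns.
Matching on t1.auth_id > t2.auth_id. A NULL in a compared column never satisfies the condition.
- t1 row (auth_id=9): matches 6 t2 row(s) → 6 output row(s).
- t1 row (auth_id=1): no match → kept, t2 columns NULL.
- t1 row (auth_id=9): matches 6 t2 row(s) → 6 output row(s).
- t1 row (auth_id=2): matches 5 t2 row(s) → 5 output row(s).
- t1 row (auth_id=1): no match → kept, t2 columns NULL.
- t1 row (auth_id=NULL): no match → kept, t2 columns NULL.
- t1 row (auth_id=1): no match → kept, t2 columns NULL.
- 1 t2 row(s) had no t1 match → kept, t1 columns NULL.
Total: 17 matched + 5 padded = 22 rows.

22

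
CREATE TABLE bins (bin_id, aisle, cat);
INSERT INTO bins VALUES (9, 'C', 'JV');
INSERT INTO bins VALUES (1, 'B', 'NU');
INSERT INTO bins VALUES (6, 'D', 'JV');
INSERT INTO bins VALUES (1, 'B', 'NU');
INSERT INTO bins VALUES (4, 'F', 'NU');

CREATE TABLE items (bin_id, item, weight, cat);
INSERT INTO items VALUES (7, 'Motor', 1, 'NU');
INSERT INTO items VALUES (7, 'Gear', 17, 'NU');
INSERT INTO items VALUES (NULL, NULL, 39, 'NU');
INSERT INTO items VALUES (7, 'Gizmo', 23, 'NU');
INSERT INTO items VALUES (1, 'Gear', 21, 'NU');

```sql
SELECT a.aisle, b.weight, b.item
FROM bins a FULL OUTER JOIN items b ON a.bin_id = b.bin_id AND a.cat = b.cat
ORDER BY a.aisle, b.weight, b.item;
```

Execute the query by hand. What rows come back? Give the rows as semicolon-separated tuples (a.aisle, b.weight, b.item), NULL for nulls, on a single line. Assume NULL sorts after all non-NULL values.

FULL OUTER JOIN keeps every row from both sides; unmatched rows get NULL for the other side's columns.
Matching on a.bin_id = b.bin_id AND a.cat = b.cat. A NULL in a compared column never satisfies the condition.
Matched pairs: 2; unmatched a rows kept: 3; unmatched b rows kept: 4.

(B, 21, Gear); (B, 21, Gear); (C, NULL, NULL); (D, NULL, NULL); (F, NULL, NULL); (NULL, 1, Motor); (NULL, 17, Gear); (NULL, 23, Gizmo); (NULL, 39, NULL)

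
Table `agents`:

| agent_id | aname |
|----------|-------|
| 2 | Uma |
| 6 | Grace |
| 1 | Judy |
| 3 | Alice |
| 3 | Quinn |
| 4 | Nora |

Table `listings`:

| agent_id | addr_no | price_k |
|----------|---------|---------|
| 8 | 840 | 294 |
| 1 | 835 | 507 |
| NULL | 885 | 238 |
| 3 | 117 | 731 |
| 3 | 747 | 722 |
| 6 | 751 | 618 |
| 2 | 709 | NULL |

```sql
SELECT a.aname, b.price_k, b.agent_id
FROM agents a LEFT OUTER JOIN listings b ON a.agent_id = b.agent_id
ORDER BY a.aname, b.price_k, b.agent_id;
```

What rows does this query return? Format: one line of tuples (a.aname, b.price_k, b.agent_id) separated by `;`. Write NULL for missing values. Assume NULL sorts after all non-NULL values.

LEFT JOIN keeps every row from `agents`; unmatched rows get NULL for `listings`'s columns.
Matching on a.agent_id = b.agent_id. A NULL in a compared column never satisfies the condition.
Matched pairs: 7; unmatched a rows kept: 1.

(Alice, 722, 3); (Alice, 731, 3); (Grace, 618, 6); (Judy, 507, 1); (Nora, NULL, NULL); (Quinn, 722, 3); (Quinn, 731, 3); (Uma, NULL, 2)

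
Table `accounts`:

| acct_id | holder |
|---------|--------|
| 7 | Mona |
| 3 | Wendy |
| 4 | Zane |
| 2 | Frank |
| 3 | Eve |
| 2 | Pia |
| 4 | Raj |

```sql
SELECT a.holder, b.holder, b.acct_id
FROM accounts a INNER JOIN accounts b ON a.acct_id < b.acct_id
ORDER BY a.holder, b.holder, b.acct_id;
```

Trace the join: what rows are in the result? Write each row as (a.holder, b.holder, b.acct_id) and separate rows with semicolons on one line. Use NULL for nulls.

INNER JOIN keeps only pairs where the ON condition holds.
Matching on a.acct_id < b.acct_id.
- a (acct_id=7) has no partner → excluded.
- a (acct_id=3) pairs with 3 row(s) of b.
- a (acct_id=4) pairs with 1 row(s) of b.
- a (acct_id=2) pairs with 5 row(s) of b.
- a (acct_id=3) pairs with 3 row(s) of b.
- a (acct_id=2) pairs with 5 row(s) of b.
- a (acct_id=4) pairs with 1 row(s) of b.

(Eve, Mona, 7); (Eve, Raj, 4); (Eve, Zane, 4); (Frank, Eve, 3); (Frank, Mona, 7); (Frank, Raj, 4); (Frank, Wendy, 3); (Frank, Zane, 4); (Pia, Eve, 3); (Pia, Mona, 7); (Pia, Raj, 4); (Pia, Wendy, 3); (Pia, Zane, 4); (Raj, Mona, 7); (Wendy, Mona, 7); (Wendy, Raj, 4); (Wendy, Zane, 4); (Zane, Mona, 7)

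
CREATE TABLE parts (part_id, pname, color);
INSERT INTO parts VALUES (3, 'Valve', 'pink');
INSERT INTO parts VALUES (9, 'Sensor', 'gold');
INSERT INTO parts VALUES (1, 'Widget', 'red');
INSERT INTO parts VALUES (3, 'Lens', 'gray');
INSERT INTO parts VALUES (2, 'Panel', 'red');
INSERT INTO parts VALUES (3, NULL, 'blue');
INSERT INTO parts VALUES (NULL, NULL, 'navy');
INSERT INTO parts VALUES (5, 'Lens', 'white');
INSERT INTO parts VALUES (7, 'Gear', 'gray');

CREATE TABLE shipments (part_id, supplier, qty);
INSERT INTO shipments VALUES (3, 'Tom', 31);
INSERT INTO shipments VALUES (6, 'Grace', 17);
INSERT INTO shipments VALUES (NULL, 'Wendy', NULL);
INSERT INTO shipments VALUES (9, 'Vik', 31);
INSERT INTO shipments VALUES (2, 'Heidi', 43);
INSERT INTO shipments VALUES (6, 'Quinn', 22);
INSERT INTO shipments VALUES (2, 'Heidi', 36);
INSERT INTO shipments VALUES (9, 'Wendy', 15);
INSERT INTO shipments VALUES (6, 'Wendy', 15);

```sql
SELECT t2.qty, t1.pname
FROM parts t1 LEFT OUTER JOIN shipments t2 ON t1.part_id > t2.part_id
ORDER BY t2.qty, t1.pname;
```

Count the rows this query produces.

24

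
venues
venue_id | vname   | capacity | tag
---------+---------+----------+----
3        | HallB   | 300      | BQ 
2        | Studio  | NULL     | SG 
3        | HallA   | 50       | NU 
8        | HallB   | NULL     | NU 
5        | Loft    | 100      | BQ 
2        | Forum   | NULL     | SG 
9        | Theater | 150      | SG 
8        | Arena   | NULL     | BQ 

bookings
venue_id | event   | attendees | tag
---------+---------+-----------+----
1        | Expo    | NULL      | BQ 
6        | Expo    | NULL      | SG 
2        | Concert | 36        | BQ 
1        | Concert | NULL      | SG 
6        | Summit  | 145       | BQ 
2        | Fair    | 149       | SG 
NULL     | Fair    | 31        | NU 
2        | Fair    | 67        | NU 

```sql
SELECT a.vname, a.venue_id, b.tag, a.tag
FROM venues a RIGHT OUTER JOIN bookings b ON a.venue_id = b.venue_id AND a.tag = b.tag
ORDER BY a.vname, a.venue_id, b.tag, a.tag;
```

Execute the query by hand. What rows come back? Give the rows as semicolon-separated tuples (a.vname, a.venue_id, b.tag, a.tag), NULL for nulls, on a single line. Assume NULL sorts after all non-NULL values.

(Forum, 2, SG, SG); (Studio, 2, SG, SG); (NULL, NULL, BQ, NULL); (NULL, NULL, BQ, NULL); (NULL, NULL, BQ, NULL); (NULL, NULL, NU, NULL); (NULL, NULL, NU, NULL); (NULL, NULL, SG, NULL); (NULL, NULL, SG, NULL)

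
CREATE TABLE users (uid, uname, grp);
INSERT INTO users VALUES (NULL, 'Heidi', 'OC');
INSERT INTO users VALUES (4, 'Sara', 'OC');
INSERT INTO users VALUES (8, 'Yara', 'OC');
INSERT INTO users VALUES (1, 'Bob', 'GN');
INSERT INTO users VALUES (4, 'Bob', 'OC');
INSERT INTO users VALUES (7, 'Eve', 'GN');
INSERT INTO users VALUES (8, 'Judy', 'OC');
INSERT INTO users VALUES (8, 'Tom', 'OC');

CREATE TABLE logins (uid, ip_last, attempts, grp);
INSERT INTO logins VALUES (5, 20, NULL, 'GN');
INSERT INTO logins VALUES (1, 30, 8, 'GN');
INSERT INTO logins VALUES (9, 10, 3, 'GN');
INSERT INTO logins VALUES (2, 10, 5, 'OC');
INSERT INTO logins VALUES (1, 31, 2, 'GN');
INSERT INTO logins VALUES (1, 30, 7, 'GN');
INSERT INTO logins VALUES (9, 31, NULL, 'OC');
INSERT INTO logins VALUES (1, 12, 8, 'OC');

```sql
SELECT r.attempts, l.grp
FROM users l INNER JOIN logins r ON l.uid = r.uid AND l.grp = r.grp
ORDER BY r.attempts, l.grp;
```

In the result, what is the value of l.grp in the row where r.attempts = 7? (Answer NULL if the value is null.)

INNER JOIN keeps only pairs where the ON condition holds.
Matching on l.uid = r.uid AND l.grp = r.grp. A NULL in a compared column never satisfies the condition.
Matched pairs: 3.

GN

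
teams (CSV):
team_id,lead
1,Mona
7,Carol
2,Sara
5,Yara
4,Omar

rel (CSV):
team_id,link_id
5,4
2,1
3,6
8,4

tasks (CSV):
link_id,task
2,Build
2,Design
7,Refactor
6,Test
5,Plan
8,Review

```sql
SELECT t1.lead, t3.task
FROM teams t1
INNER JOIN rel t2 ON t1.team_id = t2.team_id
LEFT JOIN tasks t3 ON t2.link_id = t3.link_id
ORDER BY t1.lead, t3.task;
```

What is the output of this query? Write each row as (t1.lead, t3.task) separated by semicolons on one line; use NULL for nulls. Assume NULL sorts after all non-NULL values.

(Sara, NULL); (Yara, NULL)

Step 1 — t1 INNER JOIN t2 on team_id → 2 row(s).
Then LEFT JOIN `tasks t3` on link_id: each of those 2 rows is kept; rows whose t2.link_id has no match in t3 get NULL for t3's columns.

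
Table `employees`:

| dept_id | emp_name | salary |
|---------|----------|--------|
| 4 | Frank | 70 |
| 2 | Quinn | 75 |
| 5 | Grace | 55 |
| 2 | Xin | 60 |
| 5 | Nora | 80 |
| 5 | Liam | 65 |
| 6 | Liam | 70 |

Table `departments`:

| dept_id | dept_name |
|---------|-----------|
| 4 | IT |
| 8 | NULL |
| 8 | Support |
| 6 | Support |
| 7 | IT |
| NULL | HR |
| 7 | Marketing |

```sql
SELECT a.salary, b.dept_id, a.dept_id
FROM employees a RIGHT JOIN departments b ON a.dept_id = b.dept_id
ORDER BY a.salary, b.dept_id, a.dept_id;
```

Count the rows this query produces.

7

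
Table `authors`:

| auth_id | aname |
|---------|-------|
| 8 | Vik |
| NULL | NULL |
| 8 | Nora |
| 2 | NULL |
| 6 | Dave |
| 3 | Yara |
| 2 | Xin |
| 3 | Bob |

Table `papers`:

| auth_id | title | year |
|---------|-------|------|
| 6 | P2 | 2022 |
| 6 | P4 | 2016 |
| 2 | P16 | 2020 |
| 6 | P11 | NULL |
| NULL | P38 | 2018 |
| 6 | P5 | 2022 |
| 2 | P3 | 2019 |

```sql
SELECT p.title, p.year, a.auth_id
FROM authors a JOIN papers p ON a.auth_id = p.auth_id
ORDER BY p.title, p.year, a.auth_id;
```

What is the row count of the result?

8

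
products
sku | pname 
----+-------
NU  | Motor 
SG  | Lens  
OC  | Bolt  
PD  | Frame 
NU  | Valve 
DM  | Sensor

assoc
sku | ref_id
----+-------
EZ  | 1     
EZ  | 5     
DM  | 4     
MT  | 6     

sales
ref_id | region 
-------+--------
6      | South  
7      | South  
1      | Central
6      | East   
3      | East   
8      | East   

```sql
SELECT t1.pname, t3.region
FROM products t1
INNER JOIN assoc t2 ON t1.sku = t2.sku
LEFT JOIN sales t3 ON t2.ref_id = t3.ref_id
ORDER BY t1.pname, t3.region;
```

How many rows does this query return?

Joins associate left-to-right: products INNER JOIN assoc on sku gives 1 intermediate row(s).
Then LEFT JOIN `sales t3` on ref_id: each of those 1 rows is kept; rows whose t2.ref_id has no match in t3 get NULL for t3's columns.
Result: 1 row(s).

1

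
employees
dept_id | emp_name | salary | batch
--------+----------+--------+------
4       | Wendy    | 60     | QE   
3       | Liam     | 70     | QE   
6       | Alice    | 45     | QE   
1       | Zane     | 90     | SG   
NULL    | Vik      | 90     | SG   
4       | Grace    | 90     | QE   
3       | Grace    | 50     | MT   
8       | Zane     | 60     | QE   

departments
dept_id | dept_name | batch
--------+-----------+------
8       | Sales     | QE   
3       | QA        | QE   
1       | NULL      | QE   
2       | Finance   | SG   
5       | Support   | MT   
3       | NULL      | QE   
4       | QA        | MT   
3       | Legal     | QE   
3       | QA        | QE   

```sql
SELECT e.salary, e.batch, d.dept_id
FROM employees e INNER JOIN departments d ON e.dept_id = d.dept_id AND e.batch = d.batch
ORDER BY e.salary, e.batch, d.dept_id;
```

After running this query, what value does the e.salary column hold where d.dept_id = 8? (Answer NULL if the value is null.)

INNER JOIN keeps only pairs where the ON condition holds.
Matching on e.dept_id = d.dept_id AND e.batch = d.batch. A NULL in a compared column never satisfies the condition.
- e (dept_id=4, batch=QE) has no partner → excluded.
- e (dept_id=3, batch=QE) pairs with 4 row(s) of d.
- e (dept_id=6, batch=QE) has no partner → excluded.
- e (dept_id=1, batch=SG) has no partner → excluded.
- e (dept_id=NULL, batch=SG) has no partner → excluded.
- e (dept_id=4, batch=QE) has no partner → excluded.
- e (dept_id=3, batch=MT) has no partner → excluded.
- e (dept_id=8, batch=QE) pairs with 1 row(s) of d.

60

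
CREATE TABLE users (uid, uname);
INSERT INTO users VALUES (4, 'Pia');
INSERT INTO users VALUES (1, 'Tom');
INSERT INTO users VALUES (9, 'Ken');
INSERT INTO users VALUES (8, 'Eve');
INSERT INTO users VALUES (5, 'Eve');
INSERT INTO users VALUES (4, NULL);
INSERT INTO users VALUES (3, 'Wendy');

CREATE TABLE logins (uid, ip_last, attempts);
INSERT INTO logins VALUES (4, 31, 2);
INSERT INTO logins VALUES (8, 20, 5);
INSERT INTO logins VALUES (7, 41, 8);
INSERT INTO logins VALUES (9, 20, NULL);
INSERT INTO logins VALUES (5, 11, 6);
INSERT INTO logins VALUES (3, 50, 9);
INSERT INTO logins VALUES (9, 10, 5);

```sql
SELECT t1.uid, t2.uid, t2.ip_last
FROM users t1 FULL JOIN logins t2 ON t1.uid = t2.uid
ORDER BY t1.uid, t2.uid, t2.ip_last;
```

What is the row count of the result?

9

FULL OUTER JOIN keeps every row from both sides; unmatched rows get NULL for the other side's columns.
Matching on t1.uid = t2.uid.
- t1 (uid=4) pairs with 1 row(s) of t2.
- t1 (uid=1) has no partner → padded with NULL.
- t1 (uid=9) pairs with 2 row(s) of t2.
- t1 (uid=8) pairs with 1 row(s) of t2.
- t1 (uid=5) pairs with 1 row(s) of t2.
- t1 (uid=4) pairs with 1 row(s) of t2.
- t1 (uid=3) pairs with 1 row(s) of t2.
- 1 t2 row(s) had no t1 match → kept, t1 columns NULL.
Total: 7 matched + 2 padded = 9 rows.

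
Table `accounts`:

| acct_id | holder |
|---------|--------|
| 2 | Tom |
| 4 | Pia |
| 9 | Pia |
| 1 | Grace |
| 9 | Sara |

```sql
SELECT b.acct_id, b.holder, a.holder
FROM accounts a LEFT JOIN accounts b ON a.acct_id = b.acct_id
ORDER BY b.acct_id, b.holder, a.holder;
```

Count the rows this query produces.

LEFT JOIN keeps every row from `accounts a`; unmatched rows get NULL for `accounts b`'s columns.
Matching on a.acct_id = b.acct_id.
- acct_id=2: 1 matching b row(s), so 1 row(s) emitted.
- acct_id=4: 1 matching b row(s), so 1 row(s) emitted.
- acct_id=9: 2 matching b row(s), so 2 row(s) emitted.
- acct_id=1: 1 matching b row(s), so 1 row(s) emitted.
- acct_id=9: 2 matching b row(s), so 2 row(s) emitted.
Total: 7 rows.

7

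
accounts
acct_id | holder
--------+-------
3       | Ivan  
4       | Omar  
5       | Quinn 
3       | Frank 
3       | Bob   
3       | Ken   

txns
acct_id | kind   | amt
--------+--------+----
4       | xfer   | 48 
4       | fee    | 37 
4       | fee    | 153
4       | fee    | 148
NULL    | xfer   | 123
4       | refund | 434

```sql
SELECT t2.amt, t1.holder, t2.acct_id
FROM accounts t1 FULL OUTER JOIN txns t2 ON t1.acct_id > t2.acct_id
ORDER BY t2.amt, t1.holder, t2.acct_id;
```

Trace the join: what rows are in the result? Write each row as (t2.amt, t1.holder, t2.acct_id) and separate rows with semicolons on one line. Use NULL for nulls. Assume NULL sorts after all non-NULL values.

FULL OUTER JOIN keeps every row from both sides; unmatched rows get NULL for the other side's columns.
Matching on t1.acct_id > t2.acct_id. A NULL in a compared column never satisfies the condition.
- t1[0] acct_id=3 → no match; kept with NULLs on the t2 side.
- t1[1] acct_id=4 → no match; kept with NULLs on the t2 side.
- t1[2] acct_id=5 → 5 match(es) in t2 → 5 row(s).
- t1[3] acct_id=3 → no match; kept with NULLs on the t2 side.
- t1[4] acct_id=3 → no match; kept with NULLs on the t2 side.
- t1[5] acct_id=3 → no match; kept with NULLs on the t2 side.
- plus 1 unmatched t2 row(s), each kept with NULL t1 columns.

(37, Quinn, 4); (48, Quinn, 4); (123, NULL, NULL); (148, Quinn, 4); (153, Quinn, 4); (434, Quinn, 4); (NULL, Bob, NULL); (NULL, Frank, NULL); (NULL, Ivan, NULL); (NULL, Ken, NULL); (NULL, Omar, NULL)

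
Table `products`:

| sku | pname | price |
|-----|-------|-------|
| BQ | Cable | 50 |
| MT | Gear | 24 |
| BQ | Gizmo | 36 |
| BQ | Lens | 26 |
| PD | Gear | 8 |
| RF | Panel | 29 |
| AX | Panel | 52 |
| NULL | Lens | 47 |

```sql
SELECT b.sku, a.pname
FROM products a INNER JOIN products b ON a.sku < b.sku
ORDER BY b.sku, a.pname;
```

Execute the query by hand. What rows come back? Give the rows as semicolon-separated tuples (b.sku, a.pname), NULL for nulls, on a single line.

INNER JOIN keeps only pairs where the ON condition holds.
Matching on a.sku < b.sku. A NULL in a compared column never satisfies the condition.
- a[0] sku=BQ → 3 match(es) in b → 3 row(s).
- a[1] sku=MT → 2 match(es) in b → 2 row(s).
- a[2] sku=BQ → 3 match(es) in b → 3 row(s).
- a[3] sku=BQ → 3 match(es) in b → 3 row(s).
- a[4] sku=PD → 1 match(es) in b → 1 row(s).
- a[5] sku=RF → no match; dropped.
- a[6] sku=AX → 6 match(es) in b → 6 row(s).
- a[7] sku=NULL → no match; dropped.

(BQ, Panel); (BQ, Panel); (BQ, Panel); (MT, Cable); (MT, Gizmo); (MT, Lens); (MT, Panel); (PD, Cable); (PD, Gear); (PD, Gizmo); (PD, Lens); (PD, Panel); (RF, Cable); (RF, Gear); (RF, Gear); (RF, Gizmo); (RF, Lens); (RF, Panel)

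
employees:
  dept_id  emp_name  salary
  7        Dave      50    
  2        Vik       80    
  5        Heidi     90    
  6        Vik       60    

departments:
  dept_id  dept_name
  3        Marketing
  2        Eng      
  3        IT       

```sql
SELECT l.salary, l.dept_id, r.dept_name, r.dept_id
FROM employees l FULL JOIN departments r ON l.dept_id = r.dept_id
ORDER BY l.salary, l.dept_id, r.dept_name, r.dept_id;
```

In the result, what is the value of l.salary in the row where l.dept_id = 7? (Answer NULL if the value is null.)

FULL OUTER JOIN keeps every row from both sides; unmatched rows get NULL for the other side's columns.
Matching on l.dept_id = r.dept_id.
- l[0] dept_id=7 → no match; kept with NULLs on the r side.
- l[1] dept_id=2 → 1 match(es) in r → 1 row(s).
- l[2] dept_id=5 → no match; kept with NULLs on the r side.
- l[3] dept_id=6 → no match; kept with NULLs on the r side.
- 2 r row(s) had no l match → kept, l columns NULL.

50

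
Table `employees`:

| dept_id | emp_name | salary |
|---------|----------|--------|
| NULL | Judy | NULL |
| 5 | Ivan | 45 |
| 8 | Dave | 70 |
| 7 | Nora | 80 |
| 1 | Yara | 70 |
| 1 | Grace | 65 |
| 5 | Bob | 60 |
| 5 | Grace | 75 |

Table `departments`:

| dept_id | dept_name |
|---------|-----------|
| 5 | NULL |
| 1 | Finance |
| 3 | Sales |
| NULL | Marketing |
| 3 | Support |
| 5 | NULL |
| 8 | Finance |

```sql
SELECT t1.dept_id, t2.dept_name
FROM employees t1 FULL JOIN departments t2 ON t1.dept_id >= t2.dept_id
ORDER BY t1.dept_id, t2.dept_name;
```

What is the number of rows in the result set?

30

FULL OUTER JOIN keeps every row from both sides; unmatched rows get NULL for the other side's columns.
Matching on t1.dept_id >= t2.dept_id. A NULL in a compared column never satisfies the condition.
- dept_id=NULL: no t2 row matches, row kept with t2 columns NULL.
- dept_id=5: 5 matching t2 row(s), so 5 row(s) emitted.
- dept_id=8: 6 matching t2 row(s), so 6 row(s) emitted.
- dept_id=7: 5 matching t2 row(s), so 5 row(s) emitted.
- dept_id=1: 1 matching t2 row(s), so 1 row(s) emitted.
- dept_id=1: 1 matching t2 row(s), so 1 row(s) emitted.
- dept_id=5: 5 matching t2 row(s), so 5 row(s) emitted.
- dept_id=5: 5 matching t2 row(s), so 5 row(s) emitted.
- plus 1 unmatched t2 row(s), each kept with NULL t1 columns.
Total: 28 matched + 2 padded = 30 rows.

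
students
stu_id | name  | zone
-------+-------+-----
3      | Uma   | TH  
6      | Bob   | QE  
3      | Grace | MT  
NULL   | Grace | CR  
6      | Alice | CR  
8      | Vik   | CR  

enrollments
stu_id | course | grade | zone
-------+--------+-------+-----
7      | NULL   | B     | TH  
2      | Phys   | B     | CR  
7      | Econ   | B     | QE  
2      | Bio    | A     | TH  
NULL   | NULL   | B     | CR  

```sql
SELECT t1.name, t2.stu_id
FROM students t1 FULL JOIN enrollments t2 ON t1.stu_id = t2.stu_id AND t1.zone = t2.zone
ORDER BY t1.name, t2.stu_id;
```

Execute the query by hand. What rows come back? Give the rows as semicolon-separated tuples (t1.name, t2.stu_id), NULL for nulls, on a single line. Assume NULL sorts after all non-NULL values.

FULL OUTER JOIN keeps every row from both sides; unmatched rows get NULL for the other side's columns.
Matching on t1.stu_id = t2.stu_id AND t1.zone = t2.zone. A NULL in a compared column never satisfies the condition.
Matched pairs: 0; unmatched t1 rows kept: 6; unmatched t2 rows kept: 5.

(Alice, NULL); (Bob, NULL); (Grace, NULL); (Grace, NULL); (Uma, NULL); (Vik, NULL); (NULL, 2); (NULL, 2); (NULL, 7); (NULL, 7); (NULL, NULL)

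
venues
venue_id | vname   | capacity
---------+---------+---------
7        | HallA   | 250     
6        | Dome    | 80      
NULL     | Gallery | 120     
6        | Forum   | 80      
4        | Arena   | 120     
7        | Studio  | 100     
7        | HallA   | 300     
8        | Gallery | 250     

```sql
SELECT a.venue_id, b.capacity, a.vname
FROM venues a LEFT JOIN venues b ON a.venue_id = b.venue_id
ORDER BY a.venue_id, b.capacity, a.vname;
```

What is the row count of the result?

LEFT JOIN keeps every row from `venues a`; unmatched rows get NULL for `venues b`'s columns.
Matching on a.venue_id = b.venue_id. A NULL in a compared column never satisfies the condition.
- a[0] venue_id=7 → 3 match(es) in b → 3 row(s).
- a[1] venue_id=6 → 2 match(es) in b → 2 row(s).
- a[2] venue_id=NULL → no match; kept with NULLs on the b side.
- a[3] venue_id=6 → 2 match(es) in b → 2 row(s).
- a[4] venue_id=4 → 1 match(es) in b → 1 row(s).
- a[5] venue_id=7 → 3 match(es) in b → 3 row(s).
- a[6] venue_id=7 → 3 match(es) in b → 3 row(s).
- a[7] venue_id=8 → 1 match(es) in b → 1 row(s).
Total: 15 matched + 1 padded = 16 rows.

16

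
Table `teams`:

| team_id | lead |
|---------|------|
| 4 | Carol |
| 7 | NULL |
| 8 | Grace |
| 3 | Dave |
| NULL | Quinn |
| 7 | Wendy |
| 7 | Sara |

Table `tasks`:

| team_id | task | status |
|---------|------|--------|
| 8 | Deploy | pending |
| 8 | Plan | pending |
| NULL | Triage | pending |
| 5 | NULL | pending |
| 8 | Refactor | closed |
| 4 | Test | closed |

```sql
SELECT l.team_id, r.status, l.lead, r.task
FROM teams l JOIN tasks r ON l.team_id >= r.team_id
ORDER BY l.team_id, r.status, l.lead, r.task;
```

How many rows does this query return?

INNER JOIN keeps only pairs where the ON condition holds.
Matching on l.team_id >= r.team_id. A NULL in a compared column never satisfies the condition.
Matched pairs: 12.
Total: 12 rows.

12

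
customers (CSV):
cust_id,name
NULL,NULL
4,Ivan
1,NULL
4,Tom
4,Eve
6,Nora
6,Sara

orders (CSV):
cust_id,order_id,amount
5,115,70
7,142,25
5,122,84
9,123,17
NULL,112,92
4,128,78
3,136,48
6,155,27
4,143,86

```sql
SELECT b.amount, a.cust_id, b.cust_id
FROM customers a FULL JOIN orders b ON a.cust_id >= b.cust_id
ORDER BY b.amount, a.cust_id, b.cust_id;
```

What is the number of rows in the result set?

FULL OUTER JOIN keeps every row from both sides; unmatched rows get NULL for the other side's columns.
Matching on a.cust_id >= b.cust_id. A NULL in a compared column never satisfies the condition.
- a row (cust_id=NULL): no match → kept, b columns NULL.
- a row (cust_id=4): matches 3 b row(s) → 3 output row(s).
- a row (cust_id=1): no match → kept, b columns NULL.
- a row (cust_id=4): matches 3 b row(s) → 3 output row(s).
- a row (cust_id=4): matches 3 b row(s) → 3 output row(s).
- a row (cust_id=6): matches 6 b row(s) → 6 output row(s).
- a row (cust_id=6): matches 6 b row(s) → 6 output row(s).
- plus 3 unmatched b row(s), each kept with NULL a columns.
Total: 21 matched + 5 padded = 26 rows.

26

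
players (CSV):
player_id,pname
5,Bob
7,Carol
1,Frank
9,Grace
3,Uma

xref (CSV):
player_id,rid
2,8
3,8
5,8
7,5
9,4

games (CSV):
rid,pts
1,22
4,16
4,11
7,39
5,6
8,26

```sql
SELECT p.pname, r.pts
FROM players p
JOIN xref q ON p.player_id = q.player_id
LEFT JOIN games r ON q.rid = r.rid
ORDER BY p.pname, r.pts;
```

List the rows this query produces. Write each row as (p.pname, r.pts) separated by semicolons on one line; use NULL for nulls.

(Bob, 26); (Carol, 6); (Grace, 11); (Grace, 16); (Uma, 26)

Step 1 — p INNER JOIN q on player_id → 4 row(s).
Then LEFT JOIN `games r` on rid: each of those 4 rows is kept; rows whose q.rid has no match in r get NULL for r's columns.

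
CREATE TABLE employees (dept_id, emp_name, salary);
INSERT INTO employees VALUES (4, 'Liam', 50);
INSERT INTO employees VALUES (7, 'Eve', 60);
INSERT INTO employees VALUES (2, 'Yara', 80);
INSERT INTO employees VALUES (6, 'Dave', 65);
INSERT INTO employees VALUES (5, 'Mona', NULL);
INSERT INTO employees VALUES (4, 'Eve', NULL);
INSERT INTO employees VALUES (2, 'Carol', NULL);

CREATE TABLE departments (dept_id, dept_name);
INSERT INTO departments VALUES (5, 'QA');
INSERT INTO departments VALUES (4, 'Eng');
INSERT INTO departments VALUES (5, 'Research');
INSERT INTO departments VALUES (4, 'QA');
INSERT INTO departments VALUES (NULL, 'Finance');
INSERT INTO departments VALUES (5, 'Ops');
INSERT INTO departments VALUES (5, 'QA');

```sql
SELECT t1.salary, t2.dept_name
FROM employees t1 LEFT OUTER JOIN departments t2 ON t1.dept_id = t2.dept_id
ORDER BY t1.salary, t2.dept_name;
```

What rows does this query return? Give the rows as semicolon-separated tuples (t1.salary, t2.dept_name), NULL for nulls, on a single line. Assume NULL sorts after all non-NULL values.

(50, Eng); (50, QA); (60, NULL); (65, NULL); (80, NULL); (NULL, Eng); (NULL, Ops); (NULL, QA); (NULL, QA); (NULL, QA); (NULL, Research); (NULL, NULL)

LEFT JOIN keeps every row from `employees`; unmatched rows get NULL for `departments`'s columns.
Matching on t1.dept_id = t2.dept_id. A NULL in a compared column never satisfies the condition.
- dept_id=4: 2 matching t2 row(s), so 2 row(s) emitted.
- dept_id=7: no t2 row matches, row kept with t2 columns NULL.
- dept_id=2: no t2 row matches, row kept with t2 columns NULL.
- dept_id=6: no t2 row matches, row kept with t2 columns NULL.
- dept_id=5: 4 matching t2 row(s), so 4 row(s) emitted.
- dept_id=4: 2 matching t2 row(s), so 2 row(s) emitted.
- dept_id=2: no t2 row matches, row kept with t2 columns NULL.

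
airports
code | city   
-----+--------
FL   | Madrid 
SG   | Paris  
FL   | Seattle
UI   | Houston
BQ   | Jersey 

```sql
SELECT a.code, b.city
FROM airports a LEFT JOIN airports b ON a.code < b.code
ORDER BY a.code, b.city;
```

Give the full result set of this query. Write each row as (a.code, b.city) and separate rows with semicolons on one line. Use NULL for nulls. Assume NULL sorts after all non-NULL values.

(BQ, Houston); (BQ, Madrid); (BQ, Paris); (BQ, Seattle); (FL, Houston); (FL, Houston); (FL, Paris); (FL, Paris); (SG, Houston); (UI, NULL)

LEFT JOIN keeps every row from `airports a`; unmatched rows get NULL for `airports b`'s columns.
Matching on a.code < b.code.
Matched pairs: 9; unmatched a rows kept: 1.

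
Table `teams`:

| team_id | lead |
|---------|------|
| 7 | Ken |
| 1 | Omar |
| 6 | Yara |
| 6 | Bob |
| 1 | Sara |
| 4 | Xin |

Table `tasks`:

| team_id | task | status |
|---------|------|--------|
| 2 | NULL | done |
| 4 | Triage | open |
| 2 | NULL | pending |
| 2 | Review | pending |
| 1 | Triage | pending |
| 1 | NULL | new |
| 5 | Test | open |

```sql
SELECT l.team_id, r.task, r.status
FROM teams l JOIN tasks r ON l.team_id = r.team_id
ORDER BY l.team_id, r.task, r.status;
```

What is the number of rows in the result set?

5

INNER JOIN keeps only pairs where the ON condition holds.
Matching on l.team_id = r.team_id.
Matched pairs: 5.
Total: 5 rows.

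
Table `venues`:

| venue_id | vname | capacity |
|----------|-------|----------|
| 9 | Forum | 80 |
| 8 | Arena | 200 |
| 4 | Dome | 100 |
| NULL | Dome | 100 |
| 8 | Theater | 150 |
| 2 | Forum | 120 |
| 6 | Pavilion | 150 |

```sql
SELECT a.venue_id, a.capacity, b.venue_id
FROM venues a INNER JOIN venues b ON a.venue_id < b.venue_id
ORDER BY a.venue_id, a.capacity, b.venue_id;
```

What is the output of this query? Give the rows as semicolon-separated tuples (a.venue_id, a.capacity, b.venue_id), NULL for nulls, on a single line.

INNER JOIN keeps only pairs where the ON condition holds.
Matching on a.venue_id < b.venue_id. A NULL in a compared column never satisfies the condition.
- a[0] venue_id=9 → no match; dropped.
- a[1] venue_id=8 → 1 match(es) in b → 1 row(s).
- a[2] venue_id=4 → 4 match(es) in b → 4 row(s).
- a[3] venue_id=NULL → no match; dropped.
- a[4] venue_id=8 → 1 match(es) in b → 1 row(s).
- a[5] venue_id=2 → 5 match(es) in b → 5 row(s).
- a[6] venue_id=6 → 3 match(es) in b → 3 row(s).

(2, 120, 4); (2, 120, 6); (2, 120, 8); (2, 120, 8); (2, 120, 9); (4, 100, 6); (4, 100, 8); (4, 100, 8); (4, 100, 9); (6, 150, 8); (6, 150, 8); (6, 150, 9); (8, 150, 9); (8, 200, 9)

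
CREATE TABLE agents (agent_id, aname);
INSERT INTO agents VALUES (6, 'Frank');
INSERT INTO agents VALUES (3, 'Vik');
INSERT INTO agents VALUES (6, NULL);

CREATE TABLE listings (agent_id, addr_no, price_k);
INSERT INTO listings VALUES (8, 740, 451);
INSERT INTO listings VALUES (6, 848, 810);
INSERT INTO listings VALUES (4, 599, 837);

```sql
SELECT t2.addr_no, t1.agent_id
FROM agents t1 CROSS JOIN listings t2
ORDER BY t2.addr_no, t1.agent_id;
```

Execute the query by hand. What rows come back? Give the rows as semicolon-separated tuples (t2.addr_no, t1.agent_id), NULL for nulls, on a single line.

CROSS JOIN pairs every row of `agents` with every row of `listings`: 3 × 3 = 9 rows.

(599, 3); (599, 6); (599, 6); (740, 3); (740, 6); (740, 6); (848, 3); (848, 6); (848, 6)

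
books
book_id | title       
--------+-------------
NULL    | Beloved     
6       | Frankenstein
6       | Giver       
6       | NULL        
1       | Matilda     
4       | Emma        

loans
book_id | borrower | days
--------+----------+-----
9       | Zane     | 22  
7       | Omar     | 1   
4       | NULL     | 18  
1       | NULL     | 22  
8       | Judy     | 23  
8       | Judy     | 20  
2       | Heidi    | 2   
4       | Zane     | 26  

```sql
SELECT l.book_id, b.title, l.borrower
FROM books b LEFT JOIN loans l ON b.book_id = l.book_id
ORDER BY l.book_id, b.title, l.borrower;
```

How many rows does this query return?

LEFT JOIN keeps every row from `books`; unmatched rows get NULL for `loans`'s columns.
Matching on b.book_id = l.book_id. A NULL in a compared column never satisfies the condition.
Matched pairs: 3; unmatched b rows kept: 4.
Total: 3 matched + 4 padded = 7 rows.

7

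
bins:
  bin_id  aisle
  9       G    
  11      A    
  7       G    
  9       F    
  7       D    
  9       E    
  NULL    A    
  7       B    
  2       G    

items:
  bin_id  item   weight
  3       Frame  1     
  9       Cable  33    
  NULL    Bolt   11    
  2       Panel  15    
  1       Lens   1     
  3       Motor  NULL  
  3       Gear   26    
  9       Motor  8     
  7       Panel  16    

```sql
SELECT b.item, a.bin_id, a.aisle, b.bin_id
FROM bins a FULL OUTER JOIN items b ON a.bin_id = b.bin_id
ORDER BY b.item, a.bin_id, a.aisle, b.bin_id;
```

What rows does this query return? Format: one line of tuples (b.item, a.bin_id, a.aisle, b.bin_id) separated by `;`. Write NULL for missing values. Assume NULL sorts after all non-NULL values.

(Bolt, NULL, NULL, NULL); (Cable, 9, E, 9); (Cable, 9, F, 9); (Cable, 9, G, 9); (Frame, NULL, NULL, 3); (Gear, NULL, NULL, 3); (Lens, NULL, NULL, 1); (Motor, 9, E, 9); (Motor, 9, F, 9); (Motor, 9, G, 9); (Motor, NULL, NULL, 3); (Panel, 2, G, 2); (Panel, 7, B, 7); (Panel, 7, D, 7); (Panel, 7, G, 7); (NULL, 11, A, NULL); (NULL, NULL, A, NULL)

FULL OUTER JOIN keeps every row from both sides; unmatched rows get NULL for the other side's columns.
Matching on a.bin_id = b.bin_id. A NULL in a compared column never satisfies the condition.
Matched pairs: 10; unmatched a rows kept: 2; unmatched b rows kept: 5.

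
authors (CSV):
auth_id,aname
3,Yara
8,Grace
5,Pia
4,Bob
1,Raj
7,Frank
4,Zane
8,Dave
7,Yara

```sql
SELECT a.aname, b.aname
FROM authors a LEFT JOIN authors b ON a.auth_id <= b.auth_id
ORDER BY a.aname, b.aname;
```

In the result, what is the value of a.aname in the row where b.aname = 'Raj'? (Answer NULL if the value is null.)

LEFT JOIN keeps every row from `authors a`; unmatched rows get NULL for `authors b`'s columns.
Matching on a.auth_id <= b.auth_id.
- a (auth_id=3) pairs with 8 row(s) of b.
- a (auth_id=8) pairs with 2 row(s) of b.
- a (auth_id=5) pairs with 5 row(s) of b.
- a (auth_id=4) pairs with 7 row(s) of b.
- a (auth_id=1) pairs with 9 row(s) of b.
- a (auth_id=7) pairs with 4 row(s) of b.
- a (auth_id=4) pairs with 7 row(s) of b.
- a (auth_id=8) pairs with 2 row(s) of b.
- a (auth_id=7) pairs with 4 row(s) of b.

Raj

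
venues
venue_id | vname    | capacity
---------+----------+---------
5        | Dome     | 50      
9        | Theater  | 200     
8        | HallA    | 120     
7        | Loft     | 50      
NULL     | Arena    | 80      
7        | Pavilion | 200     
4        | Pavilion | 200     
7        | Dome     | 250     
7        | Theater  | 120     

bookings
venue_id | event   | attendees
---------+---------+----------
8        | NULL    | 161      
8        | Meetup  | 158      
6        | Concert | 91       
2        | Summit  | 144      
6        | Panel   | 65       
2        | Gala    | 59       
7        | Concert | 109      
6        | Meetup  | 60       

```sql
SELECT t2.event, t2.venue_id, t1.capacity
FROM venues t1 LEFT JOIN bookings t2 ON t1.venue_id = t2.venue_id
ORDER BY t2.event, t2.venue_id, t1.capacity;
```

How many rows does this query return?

LEFT JOIN keeps every row from `venues`; unmatched rows get NULL for `bookings`'s columns.
Matching on t1.venue_id = t2.venue_id. A NULL in a compared column never satisfies the condition.
Matched pairs: 6; unmatched t1 rows kept: 4.
Total: 6 matched + 4 padded = 10 rows.

10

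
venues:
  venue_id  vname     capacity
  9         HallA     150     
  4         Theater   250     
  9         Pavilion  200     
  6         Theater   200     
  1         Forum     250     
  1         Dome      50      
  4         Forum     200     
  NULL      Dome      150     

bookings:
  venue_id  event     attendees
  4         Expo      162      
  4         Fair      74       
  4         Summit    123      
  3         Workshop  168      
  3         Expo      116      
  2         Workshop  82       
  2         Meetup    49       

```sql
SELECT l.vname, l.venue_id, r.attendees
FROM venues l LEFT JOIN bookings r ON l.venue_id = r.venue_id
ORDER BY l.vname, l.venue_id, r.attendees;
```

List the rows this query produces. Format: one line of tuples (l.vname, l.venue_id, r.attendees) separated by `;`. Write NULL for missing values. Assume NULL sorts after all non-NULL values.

(Dome, 1, NULL); (Dome, NULL, NULL); (Forum, 1, NULL); (Forum, 4, 74); (Forum, 4, 123); (Forum, 4, 162); (HallA, 9, NULL); (Pavilion, 9, NULL); (Theater, 4, 74); (Theater, 4, 123); (Theater, 4, 162); (Theater, 6, NULL)

LEFT JOIN keeps every row from `venues`; unmatched rows get NULL for `bookings`'s columns.
Matching on l.venue_id = r.venue_id. A NULL in a compared column never satisfies the condition.
- l (venue_id=9) has no partner → padded with NULL.
- l (venue_id=4) pairs with 3 row(s) of r.
- l (venue_id=9) has no partner → padded with NULL.
- l (venue_id=6) has no partner → padded with NULL.
- l (venue_id=1) has no partner → padded with NULL.
- l (venue_id=1) has no partner → padded with NULL.
- l (venue_id=4) pairs with 3 row(s) of r.
- l (venue_id=NULL) has no partner → padded with NULL.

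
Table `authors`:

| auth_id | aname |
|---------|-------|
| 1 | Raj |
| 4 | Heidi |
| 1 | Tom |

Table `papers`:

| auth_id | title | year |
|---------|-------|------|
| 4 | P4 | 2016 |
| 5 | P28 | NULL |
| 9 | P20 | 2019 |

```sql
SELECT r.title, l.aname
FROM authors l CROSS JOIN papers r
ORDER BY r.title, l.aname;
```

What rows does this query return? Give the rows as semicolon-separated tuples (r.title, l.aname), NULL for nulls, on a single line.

(P20, Heidi); (P20, Raj); (P20, Tom); (P28, Heidi); (P28, Raj); (P28, Tom); (P4, Heidi); (P4, Raj); (P4, Tom)

CROSS JOIN pairs every row of `authors` with every row of `papers`: 3 × 3 = 9 rows.
After projecting and ordering:
r.title | l.aname
P20 | Heidi
P20 | Raj
P20 | Tom
P28 | Heidi
P28 | Raj
P28 | Tom
P4 | Heidi
P4 | Raj
P4 | Tom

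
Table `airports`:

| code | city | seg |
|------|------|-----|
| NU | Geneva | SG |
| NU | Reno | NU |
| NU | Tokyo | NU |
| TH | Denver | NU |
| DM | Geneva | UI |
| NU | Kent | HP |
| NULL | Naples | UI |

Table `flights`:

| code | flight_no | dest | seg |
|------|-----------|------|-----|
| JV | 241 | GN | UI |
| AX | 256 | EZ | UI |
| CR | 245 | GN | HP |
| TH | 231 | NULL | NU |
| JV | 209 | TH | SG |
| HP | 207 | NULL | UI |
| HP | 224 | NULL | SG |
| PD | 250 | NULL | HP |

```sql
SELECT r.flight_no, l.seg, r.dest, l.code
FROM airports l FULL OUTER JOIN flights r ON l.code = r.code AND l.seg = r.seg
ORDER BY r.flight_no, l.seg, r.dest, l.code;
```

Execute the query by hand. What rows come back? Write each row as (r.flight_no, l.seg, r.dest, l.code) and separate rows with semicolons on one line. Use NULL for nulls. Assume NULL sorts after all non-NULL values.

FULL OUTER JOIN keeps every row from both sides; unmatched rows get NULL for the other side's columns.
Matching on l.code = r.code AND l.seg = r.seg. A NULL in a compared column never satisfies the condition.
- l[0] code=NU, seg=SG → no match; kept with NULLs on the r side.
- l[1] code=NU, seg=NU → no match; kept with NULLs on the r side.
- l[2] code=NU, seg=NU → no match; kept with NULLs on the r side.
- l[3] code=TH, seg=NU → 1 match(es) in r → 1 row(s).
- l[4] code=DM, seg=UI → no match; kept with NULLs on the r side.
- l[5] code=NU, seg=HP → no match; kept with NULLs on the r side.
- l[6] code=NULL, seg=UI → no match; kept with NULLs on the r side.
- plus 7 unmatched r row(s), each kept with NULL l columns.

(207, NULL, NULL, NULL); (209, NULL, TH, NULL); (224, NULL, NULL, NULL); (231, NU, NULL, TH); (241, NULL, GN, NULL); (245, NULL, GN, NULL); (250, NULL, NULL, NULL); (256, NULL, EZ, NULL); (NULL, HP, NULL, NU); (NULL, NU, NULL, NU); (NULL, NU, NULL, NU); (NULL, SG, NULL, NU); (NULL, UI, NULL, DM); (NULL, UI, NULL, NULL)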